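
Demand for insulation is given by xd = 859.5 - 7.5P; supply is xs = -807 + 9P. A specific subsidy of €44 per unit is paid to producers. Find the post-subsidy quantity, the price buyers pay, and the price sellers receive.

x' = 282; buyers pay €77; sellers receive €121

Pre-subsidy: 859.5 - 7.5P = -807 + 9P gives P* = 101, x* = 102.
With the subsidy, sellers receive Ps = Pb + 44 for each unit, where Pb is the price buyers pay.
Supply in terms of Pb becomes xs = -807 + 9(Pb + 44) = -411 + 9Pb. Setting this equal to demand: 859.5 - 7.5Pb = -411 + 9Pb, so Pb = 77.
Sellers receive Ps = 77 + 44 = 121; x' = 859.5 − 7.5·77 = 282.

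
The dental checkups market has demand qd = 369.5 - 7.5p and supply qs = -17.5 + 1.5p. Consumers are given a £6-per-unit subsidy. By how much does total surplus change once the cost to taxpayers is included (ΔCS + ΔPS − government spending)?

Pre-subsidy: 369.5 - 7.5p = -17.5 + 1.5p gives p* = 43, q* = 47.
With the rebate, buyers effectively pay pb = ps − 6, where ps is the price sellers receive.
Demand in terms of ps becomes qd = 369.5 − 7.5(ps − 6) = 414.5 - 7.5ps. Setting this equal to supply: 414.5 - 7.5ps = -17.5 + 1.5ps, so ps = 48.
Buyers pay pb = 48 − 6 = 42; q' = -17.5 + 1.5·48 = 54.5.
ΔCS = ½(47 + 54.5)(43 − 42) = 50.75; ΔPS = ½(47 + 54.5)(48 − 43) = 253.75.
Government spending = 6 × 54.5 = 327.
Net change = 50.75 + 253.75 − 327 = -22.5. The loss equals the DWL triangle ½·6·7.5.

Net change in total surplus = -£22.5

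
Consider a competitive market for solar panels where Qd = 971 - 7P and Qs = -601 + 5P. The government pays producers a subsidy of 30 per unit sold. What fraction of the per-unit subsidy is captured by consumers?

Consumer share = 5/12

Pre-subsidy: 971 - 7P = -601 + 5P gives P* = 131, Q* = 54.
With the subsidy, sellers receive Ps = Pb + 30 for each unit, where Pb is the price buyers pay.
Supply in terms of Pb becomes Qs = -601 + 5(Pb + 30) = -451 + 5Pb. Setting this equal to demand: 971 - 7Pb = -451 + 5Pb, so Pb = 118.5.
Sellers receive Ps = 118.5 + 30 = 148.5; Q' = 971 − 7·118.5 = 141.5.
Buyers' price falls by P* − Pb = 131 − 118.5 = 12.5; sellers' price rises by Ps − P* = 148.5 − 131 = 17.5.
So consumers capture 12.5/30 = 5/12 of each unit of subsidy.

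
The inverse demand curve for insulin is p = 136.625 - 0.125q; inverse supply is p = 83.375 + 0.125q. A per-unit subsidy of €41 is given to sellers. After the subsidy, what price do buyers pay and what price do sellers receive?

Buyers pay €89.5; sellers receive €130.5

Pre-subsidy: 136.625 - 0.125q = 83.375 + 0.125q gives q* = 213 and p* = 110.
With the subsidy, sellers receive ps = pb + 41 for each unit, where pb is the price buyers pay.
On the curves, pb = 136.625 - 0.125q and ps = 83.375 + 0.125q; the wedge ps − pb = 41 gives 83.375 + 0.125q − (136.625 - 0.125q) = 41, so q' = 377.
Then pb = 136.625 − 0.125·377 = 89.5 and ps = 83.375 + 0.125·377 = 130.5.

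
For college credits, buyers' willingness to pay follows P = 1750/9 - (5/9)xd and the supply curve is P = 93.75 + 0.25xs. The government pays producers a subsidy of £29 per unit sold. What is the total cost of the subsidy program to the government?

Pre-subsidy: 1750/9 - (5/9)x = 93.75 + 0.25x gives x* = 125 and P* = 125.
With the subsidy, sellers receive Ps = Pb + 29 for each unit, where Pb is the price buyers pay.
On the curves, Pb = 1750/9 - (5/9)x and Ps = 93.75 + 0.25x; the wedge Ps − Pb = 29 gives 93.75 + 0.25x − (1750/9 - (5/9)x) = 29, so x' = 161.
Then Pb = 1750/9 − (5/9)·161 = 105 and Ps = 93.75 + 0.25·161 = 134.
Government outlay = subsidy × quantity = 29 × 161 = 4669.

Government cost = £4669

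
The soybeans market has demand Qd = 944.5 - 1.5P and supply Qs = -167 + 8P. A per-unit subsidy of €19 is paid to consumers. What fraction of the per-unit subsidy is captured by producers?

Producer share = 3/19

Pre-subsidy: 944.5 - 1.5P = -167 + 8P gives P* = 117, Q* = 769.
With the rebate, buyers effectively pay Pb = Ps − 19, where Ps is the price sellers receive.
Demand in terms of Ps becomes Qd = 944.5 − 1.5(Ps − 19) = 973 - 1.5Ps. Setting this equal to supply: 973 - 1.5Ps = -167 + 8Ps, so Ps = 120.
Buyers pay Pb = 120 − 19 = 101; Q' = -167 + 8·120 = 793.
Buyers' price falls by P* − Pb = 117 − 101 = 16; sellers' price rises by Ps − P* = 120 − 117 = 3.
So producers capture 3/19 = 3/19 of each unit of subsidy.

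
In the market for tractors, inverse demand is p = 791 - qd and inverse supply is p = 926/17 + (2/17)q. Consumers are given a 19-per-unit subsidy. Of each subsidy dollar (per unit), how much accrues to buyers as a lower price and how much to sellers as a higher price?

Pre-subsidy: 791 - q = 926/17 + (2/17)q gives q* = 659 and p* = 132.
With the rebate, buyers effectively pay pb = ps − 19, where ps is the price sellers receive.
On the curves, pb = 791 - q and ps = 926/17 + (2/17)q; the wedge ps − pb = 19 gives 926/17 + (2/17)q − (791 - q) = 19, so q' = 676.
Then pb = 791 − 1·676 = 115 and ps = 926/17 + (2/17)·676 = 134.
Buyers' price falls by p* − pb = 132 − 115 = 17; sellers' price rises by ps − p* = 134 − 132 = 2.

Buyers gain 17 per unit; sellers gain 2 per unit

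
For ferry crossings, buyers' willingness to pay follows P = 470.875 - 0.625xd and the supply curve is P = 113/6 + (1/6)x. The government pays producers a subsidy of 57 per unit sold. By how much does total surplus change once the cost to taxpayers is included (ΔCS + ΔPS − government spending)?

Pre-subsidy: 470.875 - 0.625x = 113/6 + (1/6)x gives x* = 571 and P* = 114.
With the subsidy, sellers receive Ps = Pb + 57 for each unit, where Pb is the price buyers pay.
On the curves, Pb = 470.875 - 0.625x and Ps = 113/6 + (1/6)x; the wedge Ps − Pb = 57 gives 113/6 + (1/6)x − (470.875 - 0.625x) = 57, so x' = 643.
Then Pb = 470.875 − 0.625·643 = 69 and Ps = 113/6 + (1/6)·643 = 126.
ΔCS = ½(571 + 643)(114 − 69) = 27315; ΔPS = ½(571 + 643)(126 − 114) = 7284.
Government spending = 57 × 643 = 36651.
Net change = 27315 + 7284 − 36651 = -2052. The loss equals the DWL triangle ½·57·72.

Net change in total surplus = -2052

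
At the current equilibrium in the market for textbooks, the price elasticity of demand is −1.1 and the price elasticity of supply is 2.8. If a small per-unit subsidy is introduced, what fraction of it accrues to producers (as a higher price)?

For a small subsidy around the equilibrium, the benefit split depends on the relative slopes, which at a point are proportional to the elasticities.
Buyer share = εs/(εs + |εd|) = 2.8/(2.8 + 1.1) = 28/39; seller share = |εd|/(εs + |εd|) = 11/39.
So producers capture 11/39 of the subsidy.

Producer share = 11/39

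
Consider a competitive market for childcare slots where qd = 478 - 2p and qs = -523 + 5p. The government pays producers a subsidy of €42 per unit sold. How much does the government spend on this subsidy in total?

Pre-subsidy: 478 - 2p = -523 + 5p gives p* = 143, q* = 192.
With the subsidy, sellers receive ps = pb + 42 for each unit, where pb is the price buyers pay.
Supply in terms of pb becomes qs = -523 + 5(pb + 42) = -313 + 5pb. Setting this equal to demand: 478 - 2pb = -313 + 5pb, so pb = 113.
Sellers receive ps = 113 + 42 = 155; q' = 478 − 2·113 = 252.
Government outlay = subsidy × quantity = 42 × 252 = 10584.

Government cost = €10584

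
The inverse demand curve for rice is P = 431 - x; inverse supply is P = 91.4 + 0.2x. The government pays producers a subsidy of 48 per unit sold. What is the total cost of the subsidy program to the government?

Government cost = 15504

Pre-subsidy: 431 - x = 91.4 + 0.2x gives x* = 283 and P* = 148.
With the subsidy, sellers receive Ps = Pb + 48 for each unit, where Pb is the price buyers pay.
On the curves, Pb = 431 - x and Ps = 91.4 + 0.2x; the wedge Ps − Pb = 48 gives 91.4 + 0.2x − (431 - x) = 48, so x' = 323.
Then Pb = 431 − 1·323 = 108 and Ps = 91.4 + 0.2·323 = 156.
Government outlay = subsidy × quantity = 48 × 323 = 15504.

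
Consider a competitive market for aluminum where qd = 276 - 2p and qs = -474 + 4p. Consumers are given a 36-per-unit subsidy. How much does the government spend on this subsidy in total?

Pre-subsidy: 276 - 2p = -474 + 4p gives p* = 125, q* = 26.
With the rebate, buyers effectively pay pb = ps − 36, where ps is the price sellers receive.
Demand in terms of ps becomes qd = 276 − 2(ps − 36) = 348 - 2ps. Setting this equal to supply: 348 - 2ps = -474 + 4ps, so ps = 137.
Buyers pay pb = 137 − 36 = 101; q' = -474 + 4·137 = 74.
Government outlay = subsidy × quantity = 36 × 74 = 2664.

Government cost = 2664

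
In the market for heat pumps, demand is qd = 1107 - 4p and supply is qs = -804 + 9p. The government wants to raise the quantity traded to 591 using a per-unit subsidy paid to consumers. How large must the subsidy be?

At q = 591, invert demand for the buyer price: pb = (1107 − 591)/4 = 129; invert supply for the seller price: ps = (591 − (-804))/9 = 155.
The subsidy must fill the gap: s = ps − pb = 155 − 129 = 26.

Required subsidy s = 26 per unit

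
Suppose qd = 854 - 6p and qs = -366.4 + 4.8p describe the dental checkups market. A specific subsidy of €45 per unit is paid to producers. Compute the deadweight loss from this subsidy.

Deadweight loss = €2700

Pre-subsidy: 854 - 6p = -366.4 + 4.8p gives p* = 113, q* = 176.
With the subsidy, sellers receive ps = pb + 45 for each unit, where pb is the price buyers pay.
Supply in terms of pb becomes qs = -366.4 + 4.8(pb + 45) = -150.4 + 4.8pb. Setting this equal to demand: 854 - 6pb = -150.4 + 4.8pb, so pb = 93.
Sellers receive ps = 93 + 45 = 138; q' = 854 − 6·93 = 296.
The subsidy expands output by 296 − 176 = 120 past the efficient level; on those units the gap between marginal cost and willingness to pay runs from 0 up to 45.
DWL = ½ × 45 × 120 = 2700.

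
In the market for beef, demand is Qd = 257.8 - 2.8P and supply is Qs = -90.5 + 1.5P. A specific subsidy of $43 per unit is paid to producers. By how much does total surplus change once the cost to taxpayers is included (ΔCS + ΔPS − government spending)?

Net change in total surplus = -$903

Pre-subsidy: 257.8 - 2.8P = -90.5 + 1.5P gives P* = 81, Q* = 31.
With the subsidy, sellers receive Ps = Pb + 43 for each unit, where Pb is the price buyers pay.
Supply in terms of Pb becomes Qs = -90.5 + 1.5(Pb + 43) = -26 + 1.5Pb. Setting this equal to demand: 257.8 - 2.8Pb = -26 + 1.5Pb, so Pb = 66.
Sellers receive Ps = 66 + 43 = 109; Q' = 257.8 − 2.8·66 = 73.
ΔCS = ½(31 + 73)(81 − 66) = 780; ΔPS = ½(31 + 73)(109 − 81) = 1456.
Government spending = 43 × 73 = 3139.
Net change = 780 + 1456 − 3139 = -903. The loss equals the DWL triangle ½·43·42.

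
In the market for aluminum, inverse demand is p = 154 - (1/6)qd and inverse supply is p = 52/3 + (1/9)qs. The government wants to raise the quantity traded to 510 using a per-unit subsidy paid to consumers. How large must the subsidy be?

At q = 510, from the demand curve buyers pay pb = 154 − (1/6)·510 = 69; from the supply curve sellers need ps = 52/3 + (1/9)·510 = 74.
The subsidy must fill the gap: s = ps − pb = 74 − 69 = 5.

Required subsidy s = 5 per unit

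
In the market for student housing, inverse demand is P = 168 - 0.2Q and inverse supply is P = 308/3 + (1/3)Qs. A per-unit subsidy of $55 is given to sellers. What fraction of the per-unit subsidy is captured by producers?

Producer share = 0.625

Pre-subsidy: 168 - 0.2Q = 308/3 + (1/3)Q gives Q* = 122.5 and P* = 143.5.
With the subsidy, sellers receive Ps = Pb + 55 for each unit, where Pb is the price buyers pay.
On the curves, Pb = 168 - 0.2Q and Ps = 308/3 + (1/3)Q; the wedge Ps − Pb = 55 gives 308/3 + (1/3)Q − (168 - 0.2Q) = 55, so Q' = 225.625.
Then Pb = 168 − 0.2·225.625 = 122.875 and Ps = 308/3 + (1/3)·225.625 = 177.875.
Buyers' price falls by P* − Pb = 143.5 − 122.875 = 20.625; sellers' price rises by Ps − P* = 177.875 − 143.5 = 34.375.
So producers capture 34.375/55 = 0.625 of each unit of subsidy.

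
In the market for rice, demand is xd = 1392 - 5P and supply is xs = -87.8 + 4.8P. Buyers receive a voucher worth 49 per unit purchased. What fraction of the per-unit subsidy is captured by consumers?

Consumer share = 24/49

Pre-subsidy: 1392 - 5P = -87.8 + 4.8P gives P* = 151, x* = 637.
With the rebate, buyers effectively pay Pb = Ps − 49, where Ps is the price sellers receive.
Demand in terms of Ps becomes xd = 1392 − 5(Ps − 49) = 1637 - 5Ps. Setting this equal to supply: 1637 - 5Ps = -87.8 + 4.8Ps, so Ps = 176.
Buyers pay Pb = 176 − 49 = 127; x' = -87.8 + 4.8·176 = 757.
Buyers' price falls by P* − Pb = 151 − 127 = 24; sellers' price rises by Ps − P* = 176 − 151 = 25.
So consumers capture 24/49 = 24/49 of each unit of subsidy.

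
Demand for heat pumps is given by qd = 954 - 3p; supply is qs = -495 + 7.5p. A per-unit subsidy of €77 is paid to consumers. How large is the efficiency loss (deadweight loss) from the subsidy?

Deadweight loss = €6352.5

Pre-subsidy: 954 - 3p = -495 + 7.5p gives p* = 138, q* = 540.
With the rebate, buyers effectively pay pb = ps − 77, where ps is the price sellers receive.
Demand in terms of ps becomes qd = 954 − 3(ps − 77) = 1185 - 3ps. Setting this equal to supply: 1185 - 3ps = -495 + 7.5ps, so ps = 160.
Buyers pay pb = 160 − 77 = 83; q' = -495 + 7.5·160 = 705.
The subsidy expands output by 705 − 540 = 165 past the efficient level; on those units the gap between marginal cost and willingness to pay runs from 0 up to 77.
DWL = ½ × 77 × 165 = 6352.5.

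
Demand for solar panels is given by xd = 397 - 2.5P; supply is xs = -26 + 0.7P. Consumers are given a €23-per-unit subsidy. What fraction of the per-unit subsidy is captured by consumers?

Consumer share = 0.21875

Pre-subsidy: 397 - 2.5P = -26 + 0.7P gives P* = 132.1875, x* = 66.53125.
With the rebate, buyers effectively pay Pb = Ps − 23, where Ps is the price sellers receive.
Demand in terms of Ps becomes xd = 397 − 2.5(Ps − 23) = 454.5 - 2.5Ps. Setting this equal to supply: 454.5 - 2.5Ps = -26 + 0.7Ps, so Ps = 150.15625.
Buyers pay Pb = 150.15625 − 23 = 127.15625; x' = -26 + 0.7·150.15625 = 79.109375.
Buyers' price falls by P* − Pb = 132.1875 − 127.15625 = 5.03125; sellers' price rises by Ps − P* = 150.15625 − 132.1875 = 17.96875.
So consumers capture 5.03125/23 = 0.21875 of each unit of subsidy.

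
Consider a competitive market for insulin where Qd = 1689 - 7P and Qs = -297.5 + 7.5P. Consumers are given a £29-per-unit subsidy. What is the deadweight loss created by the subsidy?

Pre-subsidy: 1689 - 7P = -297.5 + 7.5P gives P* = 137, Q* = 730.
With the rebate, buyers effectively pay Pb = Ps − 29, where Ps is the price sellers receive.
Demand in terms of Ps becomes Qd = 1689 − 7(Ps − 29) = 1892 - 7Ps. Setting this equal to supply: 1892 - 7Ps = -297.5 + 7.5Ps, so Ps = 151.
Buyers pay Pb = 151 − 29 = 122; Q' = -297.5 + 7.5·151 = 835.
The subsidy expands output by 835 − 730 = 105 past the efficient level; on those units the gap between marginal cost and willingness to pay runs from 0 up to 29.
DWL = ½ × 29 × 105 = 1522.5.

Deadweight loss = £1522.5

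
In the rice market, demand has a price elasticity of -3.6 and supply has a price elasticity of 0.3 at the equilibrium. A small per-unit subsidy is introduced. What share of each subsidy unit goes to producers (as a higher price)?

Producer share = 12/13

For a small subsidy around the equilibrium, the benefit split depends on the relative slopes, which at a point are proportional to the elasticities.
Buyer share = εs/(εs + |εd|) = 0.3/(0.3 + 3.6) = 1/13; seller share = |εd|/(εs + |εd|) = 12/13.
So producers capture 12/13 of the subsidy.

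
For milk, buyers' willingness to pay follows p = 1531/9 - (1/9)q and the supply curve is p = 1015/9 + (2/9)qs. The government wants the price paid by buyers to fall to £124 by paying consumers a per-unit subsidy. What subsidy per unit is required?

At a buyer price of 124, quantity demanded is 1531 − 9·124 = 415.
Sellers supply 415 only when they receive ps = 1015/9 + (2/9)·415 = 205.
s = ps − pb = 205 − 124 = 81.

Required subsidy s = £81 per unit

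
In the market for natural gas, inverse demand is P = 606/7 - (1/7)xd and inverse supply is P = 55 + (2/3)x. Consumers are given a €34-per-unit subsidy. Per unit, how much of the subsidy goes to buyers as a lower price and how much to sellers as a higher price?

Pre-subsidy: 606/7 - (1/7)x = 55 + (2/3)x gives x* = 39 and P* = 81.
With the rebate, buyers effectively pay Pb = Ps − 34, where Ps is the price sellers receive.
On the curves, Pb = 606/7 - (1/7)x and Ps = 55 + (2/3)x; the wedge Ps − Pb = 34 gives 55 + (2/3)x − (606/7 - (1/7)x) = 34, so x' = 81.
Then Pb = 606/7 − (1/7)·81 = 75 and Ps = 55 + (2/3)·81 = 109.
Buyers' price falls by P* − Pb = 81 − 75 = 6; sellers' price rises by Ps − P* = 109 − 81 = 28.

Buyers gain €6 per unit; sellers gain €28 per unit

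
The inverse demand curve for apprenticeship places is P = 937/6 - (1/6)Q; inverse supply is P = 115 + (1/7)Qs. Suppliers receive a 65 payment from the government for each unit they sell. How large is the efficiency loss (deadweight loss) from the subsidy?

Pre-subsidy: 937/6 - (1/6)Q = 115 + (1/7)Q gives Q* = 133 and P* = 134.
With the subsidy, sellers receive Ps = Pb + 65 for each unit, where Pb is the price buyers pay.
On the curves, Pb = 937/6 - (1/6)Q and Ps = 115 + (1/7)Q; the wedge Ps − Pb = 65 gives 115 + (1/7)Q − (937/6 - (1/6)Q) = 65, so Q' = 343.
Then Pb = 937/6 − (1/6)·343 = 99 and Ps = 115 + (1/7)·343 = 164.
The subsidy expands output by 343 − 133 = 210 past the efficient level; on those units the gap between marginal cost and willingness to pay runs from 0 up to 65.
DWL = ½ × 65 × 210 = 6825.

Deadweight loss = 6825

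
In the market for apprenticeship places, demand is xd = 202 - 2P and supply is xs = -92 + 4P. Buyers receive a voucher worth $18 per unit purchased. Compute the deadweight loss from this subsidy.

Deadweight loss = $216

Pre-subsidy: 202 - 2P = -92 + 4P gives P* = 49, x* = 104.
With the rebate, buyers effectively pay Pb = Ps − 18, where Ps is the price sellers receive.
Demand in terms of Ps becomes xd = 202 − 2(Ps − 18) = 238 - 2Ps. Setting this equal to supply: 238 - 2Ps = -92 + 4Ps, so Ps = 55.
Buyers pay Pb = 55 − 18 = 37; x' = -92 + 4·55 = 128.
The subsidy expands output by 128 − 104 = 24 past the efficient level; on those units the gap between marginal cost and willingness to pay runs from 0 up to 18.
DWL = ½ × 18 × 24 = 216.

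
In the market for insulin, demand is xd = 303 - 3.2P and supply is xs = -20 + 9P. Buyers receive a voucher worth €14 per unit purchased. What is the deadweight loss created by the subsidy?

Pre-subsidy: 303 - 3.2P = -20 + 9P gives P* = 1615/61, x* = 13315/61.
With the rebate, buyers effectively pay Pb = Ps − 14, where Ps is the price sellers receive.
Demand in terms of Ps becomes xd = 303 − 3.2(Ps − 14) = 347.8 - 3.2Ps. Setting this equal to supply: 347.8 - 3.2Ps = -20 + 9Ps, so Ps = 1839/61.
Buyers pay Pb = 1839/61 − 14 = 985/61; x' = -20 + 9·(1839/61) = 15331/61.
The subsidy expands output by 15331/61 − 13315/61 = 2016/61 past the efficient level; on those units the gap between marginal cost and willingness to pay runs from 0 up to 14.
DWL = ½ × 14 × 2016/61 = 14112/61.

Deadweight loss = 14112/61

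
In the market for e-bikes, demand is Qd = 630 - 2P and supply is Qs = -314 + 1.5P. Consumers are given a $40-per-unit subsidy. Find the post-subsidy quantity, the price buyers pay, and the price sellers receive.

Pre-subsidy: 630 - 2P = -314 + 1.5P gives P* = 1888/7, Q* = 634/7.
With the rebate, buyers effectively pay Pb = Ps − 40, where Ps is the price sellers receive.
Demand in terms of Ps becomes Qd = 630 − 2(Ps − 40) = 710 - 2Ps. Setting this equal to supply: 710 - 2Ps = -314 + 1.5Ps, so Ps = 2048/7.
Buyers pay Pb = 2048/7 − 40 = 1768/7; Q' = -314 + 1.5·(2048/7) = 874/7.

Q' = 874/7; buyers pay 1768/7; sellers receive 2048/7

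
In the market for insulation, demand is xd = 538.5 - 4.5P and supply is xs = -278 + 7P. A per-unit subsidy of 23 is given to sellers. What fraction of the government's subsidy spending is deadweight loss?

Pre-subsidy: 538.5 - 4.5P = -278 + 7P gives P* = 71, x* = 219.
With the subsidy, sellers receive Ps = Pb + 23 for each unit, where Pb is the price buyers pay.
Supply in terms of Pb becomes xs = -278 + 7(Pb + 23) = -117 + 7Pb. Setting this equal to demand: 538.5 - 4.5Pb = -117 + 7Pb, so Pb = 57.
Sellers receive Ps = 57 + 23 = 80; x' = 538.5 − 4.5·57 = 282.
ΔCS = ½(219 + 282)(71 − 57) = 3507; ΔPS = ½(219 + 282)(80 − 71) = 2254.5.
Government spending = 23 × 282 = 6486.
DWL = ½ × 23 × (282 − 219) = 724.5; fraction = 724.5 / 6486 = 21/188.

DWL / government spending = 21/188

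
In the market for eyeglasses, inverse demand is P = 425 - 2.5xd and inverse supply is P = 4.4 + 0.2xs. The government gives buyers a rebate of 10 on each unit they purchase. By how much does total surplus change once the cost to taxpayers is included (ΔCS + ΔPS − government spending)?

Pre-subsidy: 425 - 2.5x = 4.4 + 0.2x gives x* = 1402/9 and P* = 320/9.
With the rebate, buyers effectively pay Pb = Ps − 10, where Ps is the price sellers receive.
On the curves, Pb = 425 - 2.5x and Ps = 4.4 + 0.2x; the wedge Ps − Pb = 10 gives 4.4 + 0.2x − (425 - 2.5x) = 10, so x' = 4306/27.
Then Pb = 425 − 2.5·(4306/27) = 710/27 and Ps = 4.4 + 0.2·(4306/27) = 980/27.
ΔCS = ½(1402/9 + 4306/27)(320/9 − 710/27) = 1064000/729; ΔPS = ½(1402/9 + 4306/27)(980/27 − 320/9) = 85120/729.
Government spending = 10 × 4306/27 = 43060/27.
Net change = 1064000/729 + 85120/729 − 43060/27 = -500/27. The loss equals the DWL triangle ½·10·100/27.

Net change in total surplus = -500/27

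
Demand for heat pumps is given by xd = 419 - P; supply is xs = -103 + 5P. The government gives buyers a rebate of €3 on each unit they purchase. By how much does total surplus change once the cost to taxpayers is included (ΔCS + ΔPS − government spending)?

Net change in total surplus = -€3.75

Pre-subsidy: 419 - P = -103 + 5P gives P* = 87, x* = 332.
With the rebate, buyers effectively pay Pb = Ps − 3, where Ps is the price sellers receive.
Demand in terms of Ps becomes xd = 419 − 1(Ps − 3) = 422 - Ps. Setting this equal to supply: 422 - Ps = -103 + 5Ps, so Ps = 87.5.
Buyers pay Pb = 87.5 − 3 = 84.5; x' = -103 + 5·87.5 = 334.5.
ΔCS = ½(332 + 334.5)(87 − 84.5) = 833.125; ΔPS = ½(332 + 334.5)(87.5 − 87) = 166.625.
Government spending = 3 × 334.5 = 1003.5.
Net change = 833.125 + 166.625 − 1003.5 = -3.75. The loss equals the DWL triangle ½·3·2.5.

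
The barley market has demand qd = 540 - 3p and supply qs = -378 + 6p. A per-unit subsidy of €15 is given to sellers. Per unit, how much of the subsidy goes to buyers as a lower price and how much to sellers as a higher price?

Buyers gain €10 per unit; sellers gain €5 per unit

Pre-subsidy: 540 - 3p = -378 + 6p gives p* = 102, q* = 234.
With the subsidy, sellers receive ps = pb + 15 for each unit, where pb is the price buyers pay.
Supply in terms of pb becomes qs = -378 + 6(pb + 15) = -288 + 6pb. Setting this equal to demand: 540 - 3pb = -288 + 6pb, so pb = 92.
Sellers receive ps = 92 + 15 = 107; q' = 540 − 3·92 = 264.
Buyers' price falls by p* − pb = 102 − 92 = 10; sellers' price rises by ps − p* = 107 − 102 = 5.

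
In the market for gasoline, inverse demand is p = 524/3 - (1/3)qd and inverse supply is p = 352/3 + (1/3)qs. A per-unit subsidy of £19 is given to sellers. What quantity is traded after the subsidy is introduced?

q' = 114.5

Pre-subsidy: 524/3 - (1/3)q = 352/3 + (1/3)q gives q* = 86 and p* = 146.
With the subsidy, sellers receive ps = pb + 19 for each unit, where pb is the price buyers pay.
On the curves, pb = 524/3 - (1/3)q and ps = 352/3 + (1/3)q; the wedge ps − pb = 19 gives 352/3 + (1/3)q − (524/3 - (1/3)q) = 19, so q' = 114.5.
Then pb = 524/3 − (1/3)·114.5 = 136.5 and ps = 352/3 + (1/3)·114.5 = 155.5.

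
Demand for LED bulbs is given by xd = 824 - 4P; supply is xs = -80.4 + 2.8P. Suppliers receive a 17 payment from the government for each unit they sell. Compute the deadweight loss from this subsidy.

Deadweight loss = 238

Pre-subsidy: 824 - 4P = -80.4 + 2.8P gives P* = 133, x* = 292.
With the subsidy, sellers receive Ps = Pb + 17 for each unit, where Pb is the price buyers pay.
Supply in terms of Pb becomes xs = -80.4 + 2.8(Pb + 17) = -32.8 + 2.8Pb. Setting this equal to demand: 824 - 4Pb = -32.8 + 2.8Pb, so Pb = 126.
Sellers receive Ps = 126 + 17 = 143; x' = 824 − 4·126 = 320.
The subsidy expands output by 320 − 292 = 28 past the efficient level; on those units the gap between marginal cost and willingness to pay runs from 0 up to 17.
DWL = ½ × 17 × 28 = 238.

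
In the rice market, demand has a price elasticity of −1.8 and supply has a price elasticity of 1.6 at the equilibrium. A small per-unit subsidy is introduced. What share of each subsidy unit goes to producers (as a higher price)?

Producer share = 9/17

For a small subsidy around the equilibrium, the benefit split depends on the relative slopes, which at a point are proportional to the elasticities.
Buyer share = εs/(εs + |εd|) = 1.6/(1.6 + 1.8) = 8/17; seller share = |εd|/(εs + |εd|) = 9/17.
So producers capture 9/17 of the subsidy.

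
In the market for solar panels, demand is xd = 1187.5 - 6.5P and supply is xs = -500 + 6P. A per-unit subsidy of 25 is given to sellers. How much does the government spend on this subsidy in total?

Government cost = 9700

Pre-subsidy: 1187.5 - 6.5P = -500 + 6P gives P* = 135, x* = 310.
With the subsidy, sellers receive Ps = Pb + 25 for each unit, where Pb is the price buyers pay.
Supply in terms of Pb becomes xs = -500 + 6(Pb + 25) = -350 + 6Pb. Setting this equal to demand: 1187.5 - 6.5Pb = -350 + 6Pb, so Pb = 123.
Sellers receive Ps = 123 + 25 = 148; x' = 1187.5 − 6.5·123 = 388.
Government outlay = subsidy × quantity = 25 × 388 = 9700.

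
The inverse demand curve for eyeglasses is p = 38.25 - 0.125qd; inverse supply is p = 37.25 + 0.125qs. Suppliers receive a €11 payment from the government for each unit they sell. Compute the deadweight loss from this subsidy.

Pre-subsidy: 38.25 - 0.125q = 37.25 + 0.125q gives q* = 4 and p* = 37.75.
With the subsidy, sellers receive ps = pb + 11 for each unit, where pb is the price buyers pay.
On the curves, pb = 38.25 - 0.125q and ps = 37.25 + 0.125q; the wedge ps − pb = 11 gives 37.25 + 0.125q − (38.25 - 0.125q) = 11, so q' = 48.
Then pb = 38.25 − 0.125·48 = 32.25 and ps = 37.25 + 0.125·48 = 43.25.
The subsidy expands output by 48 − 4 = 44 past the efficient level; on those units the gap between marginal cost and willingness to pay runs from 0 up to 11.
DWL = ½ × 11 × 44 = 242.

Deadweight loss = €242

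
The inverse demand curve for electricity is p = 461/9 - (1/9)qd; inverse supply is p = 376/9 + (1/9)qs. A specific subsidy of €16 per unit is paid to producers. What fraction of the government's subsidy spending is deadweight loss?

DWL / government spending = 72/229

Pre-subsidy: 461/9 - (1/9)q = 376/9 + (1/9)q gives q* = 42.5 and p* = 46.5.
With the subsidy, sellers receive ps = pb + 16 for each unit, where pb is the price buyers pay.
On the curves, pb = 461/9 - (1/9)q and ps = 376/9 + (1/9)q; the wedge ps − pb = 16 gives 376/9 + (1/9)q − (461/9 - (1/9)q) = 16, so q' = 114.5.
Then pb = 461/9 − (1/9)·114.5 = 38.5 and ps = 376/9 + (1/9)·114.5 = 54.5.
ΔCS = ½(42.5 + 114.5)(46.5 − 38.5) = 628; ΔPS = ½(42.5 + 114.5)(54.5 − 46.5) = 628.
Government spending = 16 × 114.5 = 1832.
DWL = ½ × 16 × (114.5 − 42.5) = 576; fraction = 576 / 1832 = 72/229.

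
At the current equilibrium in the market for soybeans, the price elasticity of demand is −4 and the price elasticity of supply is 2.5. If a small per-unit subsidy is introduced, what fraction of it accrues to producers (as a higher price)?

Producer share = 8/13

For a small subsidy around the equilibrium, the benefit split depends on the relative slopes, which at a point are proportional to the elasticities.
Buyer share = εs/(εs + |εd|) = 2.5/(2.5 + 4) = 5/13; seller share = |εd|/(εs + |εd|) = 8/13.
So producers capture 8/13 of the subsidy.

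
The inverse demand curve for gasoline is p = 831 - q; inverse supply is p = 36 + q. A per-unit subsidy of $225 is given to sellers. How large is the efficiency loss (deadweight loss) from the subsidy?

Deadweight loss = $12656.25

Pre-subsidy: 831 - q = 36 + q gives q* = 397.5 and p* = 433.5.
With the subsidy, sellers receive ps = pb + 225 for each unit, where pb is the price buyers pay.
On the curves, pb = 831 - q and ps = 36 + q; the wedge ps − pb = 225 gives 36 + q − (831 - q) = 225, so q' = 510.
Then pb = 831 − 1·510 = 321 and ps = 36 + 1·510 = 546.
The subsidy expands output by 510 − 397.5 = 112.5 past the efficient level; on those units the gap between marginal cost and willingness to pay runs from 0 up to 225.
DWL = ½ × 225 × 112.5 = 12656.25.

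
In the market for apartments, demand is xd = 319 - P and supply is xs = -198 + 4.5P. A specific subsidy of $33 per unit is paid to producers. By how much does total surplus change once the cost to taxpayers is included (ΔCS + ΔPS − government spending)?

Pre-subsidy: 319 - P = -198 + 4.5P gives P* = 94, x* = 225.
With the subsidy, sellers receive Ps = Pb + 33 for each unit, where Pb is the price buyers pay.
Supply in terms of Pb becomes xs = -198 + 4.5(Pb + 33) = -49.5 + 4.5Pb. Setting this equal to demand: 319 - Pb = -49.5 + 4.5Pb, so Pb = 67.
Sellers receive Ps = 67 + 33 = 100; x' = 319 − 1·67 = 252.
ΔCS = ½(225 + 252)(94 − 67) = 6439.5; ΔPS = ½(225 + 252)(100 − 94) = 1431.
Government spending = 33 × 252 = 8316.
Net change = 6439.5 + 1431 − 8316 = -445.5. The loss equals the DWL triangle ½·33·27.

Net change in total surplus = -$445.5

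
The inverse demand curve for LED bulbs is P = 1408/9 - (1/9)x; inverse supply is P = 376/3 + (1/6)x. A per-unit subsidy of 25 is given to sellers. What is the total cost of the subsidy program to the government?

Government cost = 5050

Pre-subsidy: 1408/9 - (1/9)x = 376/3 + (1/6)x gives x* = 112 and P* = 144.
With the subsidy, sellers receive Ps = Pb + 25 for each unit, where Pb is the price buyers pay.
On the curves, Pb = 1408/9 - (1/9)x and Ps = 376/3 + (1/6)x; the wedge Ps − Pb = 25 gives 376/3 + (1/6)x − (1408/9 - (1/9)x) = 25, so x' = 202.
Then Pb = 1408/9 − (1/9)·202 = 134 and Ps = 376/3 + (1/6)·202 = 159.
Government outlay = subsidy × quantity = 25 × 202 = 5050.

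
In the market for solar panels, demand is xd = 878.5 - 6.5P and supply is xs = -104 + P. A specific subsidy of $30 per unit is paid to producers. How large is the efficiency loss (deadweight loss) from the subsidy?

Deadweight loss = $390

Pre-subsidy: 878.5 - 6.5P = -104 + P gives P* = 131, x* = 27.
With the subsidy, sellers receive Ps = Pb + 30 for each unit, where Pb is the price buyers pay.
Supply in terms of Pb becomes xs = -104 + 1(Pb + 30) = -74 + Pb. Setting this equal to demand: 878.5 - 6.5Pb = -74 + Pb, so Pb = 127.
Sellers receive Ps = 127 + 30 = 157; x' = 878.5 − 6.5·127 = 53.
The subsidy expands output by 53 − 27 = 26 past the efficient level; on those units the gap between marginal cost and willingness to pay runs from 0 up to 30.
DWL = ½ × 30 × 26 = 390.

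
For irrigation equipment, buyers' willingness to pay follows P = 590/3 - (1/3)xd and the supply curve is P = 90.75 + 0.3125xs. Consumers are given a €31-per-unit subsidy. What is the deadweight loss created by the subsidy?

Pre-subsidy: 590/3 - (1/3)x = 90.75 + 0.3125x gives x* = 164 and P* = 142.
With the rebate, buyers effectively pay Pb = Ps − 31, where Ps is the price sellers receive.
On the curves, Pb = 590/3 - (1/3)x and Ps = 90.75 + 0.3125x; the wedge Ps − Pb = 31 gives 90.75 + 0.3125x − (590/3 - (1/3)x) = 31, so x' = 212.
Then Pb = 590/3 − (1/3)·212 = 126 and Ps = 90.75 + 0.3125·212 = 157.
The subsidy expands output by 212 − 164 = 48 past the efficient level; on those units the gap between marginal cost and willingness to pay runs from 0 up to 31.
DWL = ½ × 31 × 48 = 744.

Deadweight loss = €744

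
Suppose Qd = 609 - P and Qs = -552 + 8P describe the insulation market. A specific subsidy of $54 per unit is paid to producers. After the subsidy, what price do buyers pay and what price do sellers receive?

Buyers pay $81; sellers receive $135

Pre-subsidy: 609 - P = -552 + 8P gives P* = 129, Q* = 480.
With the subsidy, sellers receive Ps = Pb + 54 for each unit, where Pb is the price buyers pay.
Supply in terms of Pb becomes Qs = -552 + 8(Pb + 54) = -120 + 8Pb. Setting this equal to demand: 609 - Pb = -120 + 8Pb, so Pb = 81.
Sellers receive Ps = 81 + 54 = 135; Q' = 609 − 1·81 = 528.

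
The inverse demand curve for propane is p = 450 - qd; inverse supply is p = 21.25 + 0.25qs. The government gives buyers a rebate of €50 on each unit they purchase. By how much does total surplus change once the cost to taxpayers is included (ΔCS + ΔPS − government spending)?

Pre-subsidy: 450 - q = 21.25 + 0.25q gives q* = 343 and p* = 107.
With the rebate, buyers effectively pay pb = ps − 50, where ps is the price sellers receive.
On the curves, pb = 450 - q and ps = 21.25 + 0.25q; the wedge ps − pb = 50 gives 21.25 + 0.25q − (450 - q) = 50, so q' = 383.
Then pb = 450 − 1·383 = 67 and ps = 21.25 + 0.25·383 = 117.
ΔCS = ½(343 + 383)(107 − 67) = 14520; ΔPS = ½(343 + 383)(117 − 107) = 3630.
Government spending = 50 × 383 = 19150.
Net change = 14520 + 3630 − 19150 = -1000. The loss equals the DWL triangle ½·50·40.

Net change in total surplus = -€1000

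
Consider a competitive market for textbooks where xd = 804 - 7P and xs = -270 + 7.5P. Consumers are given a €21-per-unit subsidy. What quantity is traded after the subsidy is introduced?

Pre-subsidy: 804 - 7P = -270 + 7.5P gives P* = 2148/29, x* = 8280/29.
With the rebate, buyers effectively pay Pb = Ps − 21, where Ps is the price sellers receive.
Demand in terms of Ps becomes xd = 804 − 7(Ps − 21) = 951 - 7Ps. Setting this equal to supply: 951 - 7Ps = -270 + 7.5Ps, so Ps = 2442/29.
Buyers pay Pb = 2442/29 − 21 = 1833/29; x' = -270 + 7.5·(2442/29) = 10485/29.

x' = 10485/29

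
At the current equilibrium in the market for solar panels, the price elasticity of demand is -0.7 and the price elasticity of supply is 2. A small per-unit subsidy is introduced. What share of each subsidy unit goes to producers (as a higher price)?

Producer share = 7/27

For a small subsidy around the equilibrium, the benefit split depends on the relative slopes, which at a point are proportional to the elasticities.
Buyer share = εs/(εs + |εd|) = 2/(2 + 0.7) = 20/27; seller share = |εd|/(εs + |εd|) = 7/27.
So producers capture 7/27 of the subsidy.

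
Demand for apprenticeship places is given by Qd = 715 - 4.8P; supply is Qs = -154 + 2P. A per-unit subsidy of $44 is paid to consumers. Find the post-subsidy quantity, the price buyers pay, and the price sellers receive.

Q' = 2783/17; buyers pay 3905/34; sellers receive 5401/34

Pre-subsidy: 715 - 4.8P = -154 + 2P gives P* = 4345/34, Q* = 1727/17.
With the rebate, buyers effectively pay Pb = Ps − 44, where Ps is the price sellers receive.
Demand in terms of Ps becomes Qd = 715 − 4.8(Ps − 44) = 926.2 - 4.8Ps. Setting this equal to supply: 926.2 - 4.8Ps = -154 + 2Ps, so Ps = 5401/34.
Buyers pay Pb = 5401/34 − 44 = 3905/34; Q' = -154 + 2·(5401/34) = 2783/17.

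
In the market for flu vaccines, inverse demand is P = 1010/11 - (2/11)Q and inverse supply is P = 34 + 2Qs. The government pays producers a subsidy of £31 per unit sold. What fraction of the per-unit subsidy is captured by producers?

Producer share = 11/12

Pre-subsidy: 1010/11 - (2/11)Q = 34 + 2Q gives Q* = 26.5 and P* = 87.
With the subsidy, sellers receive Ps = Pb + 31 for each unit, where Pb is the price buyers pay.
On the curves, Pb = 1010/11 - (2/11)Q and Ps = 34 + 2Q; the wedge Ps − Pb = 31 gives 34 + 2Q − (1010/11 - (2/11)Q) = 31, so Q' = 977/24.
Then Pb = 1010/11 − (2/11)·(977/24) = 1013/12 and Ps = 34 + 2·(977/24) = 1385/12.
Buyers' price falls by P* − Pb = 87 − 1013/12 = 31/12; sellers' price rises by Ps − P* = 1385/12 − 87 = 341/12.
So producers capture (341/12)/31 = 11/12 of each unit of subsidy.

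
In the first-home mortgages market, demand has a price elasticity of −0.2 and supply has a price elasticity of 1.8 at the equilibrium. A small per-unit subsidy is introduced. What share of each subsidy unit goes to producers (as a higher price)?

Producer share = 0.1

For a small subsidy around the equilibrium, the benefit split depends on the relative slopes, which at a point are proportional to the elasticities.
Buyer share = εs/(εs + |εd|) = 1.8/(1.8 + 0.2) = 0.9; seller share = |εd|/(εs + |εd|) = 0.1.
So producers capture 0.1 of the subsidy.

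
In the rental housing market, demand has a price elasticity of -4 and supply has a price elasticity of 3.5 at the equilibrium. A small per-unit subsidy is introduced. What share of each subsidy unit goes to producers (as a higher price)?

Producer share = 8/15

For a small subsidy around the equilibrium, the benefit split depends on the relative slopes, which at a point are proportional to the elasticities.
Buyer share = εs/(εs + |εd|) = 3.5/(3.5 + 4) = 7/15; seller share = |εd|/(εs + |εd|) = 8/15.
So producers capture 8/15 of the subsidy.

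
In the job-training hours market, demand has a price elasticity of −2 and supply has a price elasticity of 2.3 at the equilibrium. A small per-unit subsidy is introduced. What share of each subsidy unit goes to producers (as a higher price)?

Producer share = 20/43

For a small subsidy around the equilibrium, the benefit split depends on the relative slopes, which at a point are proportional to the elasticities.
Buyer share = εs/(εs + |εd|) = 2.3/(2.3 + 2) = 23/43; seller share = |εd|/(εs + |εd|) = 20/43.
So producers capture 20/43 of the subsidy.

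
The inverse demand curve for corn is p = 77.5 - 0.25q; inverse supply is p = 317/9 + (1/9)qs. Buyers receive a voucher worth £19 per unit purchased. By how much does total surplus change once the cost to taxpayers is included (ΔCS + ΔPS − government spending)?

Net change in total surplus = -6498/13

Pre-subsidy: 77.5 - 0.25q = 317/9 + (1/9)q gives q* = 1522/13 and p* = 627/13.
With the rebate, buyers effectively pay pb = ps − 19, where ps is the price sellers receive.
On the curves, pb = 77.5 - 0.25q and ps = 317/9 + (1/9)q; the wedge ps − pb = 19 gives 317/9 + (1/9)q − (77.5 - 0.25q) = 19, so q' = 2206/13.
Then pb = 77.5 − 0.25·(2206/13) = 456/13 and ps = 317/9 + (1/9)·(2206/13) = 703/13.
ΔCS = ½(1522/13 + 2206/13)(627/13 − 456/13) = 318744/169; ΔPS = ½(1522/13 + 2206/13)(703/13 − 627/13) = 141664/169.
Government spending = 19 × 2206/13 = 41914/13.
Net change = 318744/169 + 141664/169 − 41914/13 = -6498/13. The loss equals the DWL triangle ½·19·684/13.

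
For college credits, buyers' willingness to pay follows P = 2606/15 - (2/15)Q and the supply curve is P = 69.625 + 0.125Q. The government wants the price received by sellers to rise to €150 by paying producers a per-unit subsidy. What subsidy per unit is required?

Required subsidy s = €62 per unit

At a seller price of 150, quantity supplied is -557 + 8·150 = 643.
Buyers absorb 643 only when they pay Pb = 2606/15 − (2/15)·643 = 88.
s = Ps − Pb = 150 − 88 = 62.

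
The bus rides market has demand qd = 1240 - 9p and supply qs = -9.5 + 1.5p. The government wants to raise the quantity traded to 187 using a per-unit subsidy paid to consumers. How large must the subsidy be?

Required subsidy s = 14 per unit

At q = 187, invert demand for the buyer price: pb = (1240 − 187)/9 = 117; invert supply for the seller price: ps = (187 − (-9.5))/1.5 = 131.
The subsidy must fill the gap: s = ps − pb = 131 − 117 = 14.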